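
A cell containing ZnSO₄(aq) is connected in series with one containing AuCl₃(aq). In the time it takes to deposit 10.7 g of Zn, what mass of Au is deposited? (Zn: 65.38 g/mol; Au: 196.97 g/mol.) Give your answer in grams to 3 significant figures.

n(Zn) = 10.7 / 65.38 = 0.1637 mol
Zn²⁺ + 2e⁻ → Zn, so n(e⁻) = 2 × 0.1637 = 0.3274 mol
In series, the same 0.3274 mol of electrons flows through the second cell.
Au³⁺ + 3e⁻ → Au, so n(Au) = 0.3274 / 3 = 0.1091 mol
m(Au) = 0.1091 × 196.97 = 21.5 g

21.5 g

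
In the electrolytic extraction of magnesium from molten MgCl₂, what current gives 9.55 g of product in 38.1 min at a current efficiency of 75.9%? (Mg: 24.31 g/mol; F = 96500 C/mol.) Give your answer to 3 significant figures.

43.7 A

n(Mg) = 9.55 / 24.31 = 0.3928 mol
Mg²⁺ + 2e⁻ → Mg, so n(e⁻) = 2 × 0.3928 = 0.7856 mol
Q = 0.7856 × 96500 / 0.759 = 99880 C
I = Q / t = 99880 / 2286 s = 43.7 A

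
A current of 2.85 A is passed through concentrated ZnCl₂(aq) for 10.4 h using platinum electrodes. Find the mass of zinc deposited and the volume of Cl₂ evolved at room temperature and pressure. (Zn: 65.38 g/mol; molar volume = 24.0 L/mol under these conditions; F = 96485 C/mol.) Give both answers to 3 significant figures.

36.2 g Zn; 13.3 L Cl₂

Q = 2.85 × 37440 = 1.067×10^5 C; n(e⁻) = 1.067×10^5 / 96485 = 1.106 mol
Cathode: Zn²⁺ + 2e⁻ → Zn → n(Zn) = 1.106/2 = 0.5530 mol → 36.2 g
Anode: 2Cl⁻ → Cl₂ + 2e⁻ → n(Cl₂) = 1.106/2 = 0.5530 mol → 13.3 L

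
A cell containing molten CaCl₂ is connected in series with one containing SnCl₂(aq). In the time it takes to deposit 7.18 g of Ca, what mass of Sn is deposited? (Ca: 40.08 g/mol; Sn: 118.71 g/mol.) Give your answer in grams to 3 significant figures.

21.3 g

n(Ca) = 7.18 / 40.08 = 0.1791 mol
Ca²⁺ + 2e⁻ → Ca, so n(e⁻) = 2 × 0.1791 = 0.3582 mol
Since the cells are in series, n(e⁻) in the Sn cell is also 0.3582 mol.
Sn²⁺ + 2e⁻ → Sn, so n(Sn) = 0.3582 / 2 = 0.1791 mol
m(Sn) = 0.1791 × 118.71 = 21.3 g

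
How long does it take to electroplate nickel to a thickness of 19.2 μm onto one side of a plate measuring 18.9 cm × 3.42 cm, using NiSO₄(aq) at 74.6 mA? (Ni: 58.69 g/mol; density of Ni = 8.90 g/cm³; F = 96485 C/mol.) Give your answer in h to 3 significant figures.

13.5 h

Plated area = 18.9 × 3.42 = 64.64 cm²
Volume = 64.64 × 19.2×10⁻⁴ cm = 0.1241 cm³
m(Ni) = 0.1241 × 8.90 = 1.104 g
n(Ni) = 1.104 / 58.69 = 0.01881 mol; n(e⁻) = 2 × 0.01881 = 0.03762 mol
Q = 0.03762 × 96485 = 3630 C
t = 3630 / 0.0746 = 48660 s = 13.5 h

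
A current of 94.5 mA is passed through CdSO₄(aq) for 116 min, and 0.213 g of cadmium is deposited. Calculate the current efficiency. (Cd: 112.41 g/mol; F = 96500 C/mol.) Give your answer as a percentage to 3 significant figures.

55.6%

Q = 0.0945 × 6960 = 657.7 C
n(e⁻) = 657.7 / 96500 = 0.006816 mol
Cd²⁺ + 2e⁻ → Cd, so theoretical n(Cd) = 0.003408 mol → 0.3831 g
Efficiency = 0.213 / 0.3831 = 0.5560 = 55.6%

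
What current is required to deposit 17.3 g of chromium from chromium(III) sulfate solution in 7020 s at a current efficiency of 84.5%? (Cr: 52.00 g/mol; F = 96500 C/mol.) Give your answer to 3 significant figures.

16.2 A

n(Cr) = 17.3 / 52.00 = 0.3327 mol
Cr³⁺ + 3e⁻ → Cr, so n(e⁻) = 3 × 0.3327 = 0.9981 mol
Q = 0.9981 × 96500 / 0.845 = 1.140×10^5 C
I = Q / t = 1.140×10^5 / 7020 s = 16.2 A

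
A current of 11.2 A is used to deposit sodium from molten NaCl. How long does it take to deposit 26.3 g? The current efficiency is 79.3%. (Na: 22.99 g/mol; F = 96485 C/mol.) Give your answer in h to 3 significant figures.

3.45 h

n(Na) = 26.3 / 22.99 = 1.144 mol
Na⁺ + e⁻ → Na, so n(e⁻) = 1.144 mol
Q = 1.144 × 96485 / 0.793 = 1.392×10^5 C
t = Q / I = 1.392×10^5 / 11.2 = 12430 s = 3.45 h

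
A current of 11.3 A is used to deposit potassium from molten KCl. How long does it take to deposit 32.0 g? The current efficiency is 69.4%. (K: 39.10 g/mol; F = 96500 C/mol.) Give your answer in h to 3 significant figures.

n(K) = 32.0 / 39.10 = 0.8184 mol
K⁺ + e⁻ → K, so n(e⁻) = 0.8184 mol
Q = 0.8184 × 96500 / 0.694 = 1.138×10^5 C
t = Q / I = 1.138×10^5 / 11.3 = 10070 s = 2.80 h

2.80 h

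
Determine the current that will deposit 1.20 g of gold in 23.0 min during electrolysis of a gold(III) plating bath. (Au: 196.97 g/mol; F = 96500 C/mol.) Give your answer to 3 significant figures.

1.28 A

n(Au) = 1.20 / 196.97 = 0.006092 mol
Au³⁺ + 3e⁻ → Au, so n(e⁻) = 3 × 0.006092 = 0.01828 mol
Q = 0.01828 × 96500 = 1764 C
I = Q / t = 1764 / 1380 s = 1.28 A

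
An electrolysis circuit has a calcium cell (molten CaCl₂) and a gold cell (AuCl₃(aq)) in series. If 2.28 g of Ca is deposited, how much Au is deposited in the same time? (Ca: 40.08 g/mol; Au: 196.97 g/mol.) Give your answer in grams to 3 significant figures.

n(Ca) = 2.28 / 40.08 = 0.05689 mol
Ca²⁺ + 2e⁻ → Ca, so n(e⁻) = 2 × 0.05689 = 0.1138 mol
In series, the same 0.1138 mol of electrons flows through the second cell.
Au³⁺ + 3e⁻ → Au, so n(Au) = 0.1138 / 3 = 0.03793 mol
m(Au) = 0.03793 × 196.97 = 7.47 g

7.47 g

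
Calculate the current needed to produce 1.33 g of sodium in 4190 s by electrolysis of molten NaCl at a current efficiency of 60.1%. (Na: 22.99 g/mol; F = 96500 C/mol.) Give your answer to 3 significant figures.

n(Na) = 1.33 / 22.99 = 0.05785 mol
Na⁺ + e⁻ → Na, so n(e⁻) = 0.05785 mol
Q = 0.05785 × 96500 / 0.601 = 9289 C
I = Q / t = 9289 / 4190 s = 2.22 A

2.22 A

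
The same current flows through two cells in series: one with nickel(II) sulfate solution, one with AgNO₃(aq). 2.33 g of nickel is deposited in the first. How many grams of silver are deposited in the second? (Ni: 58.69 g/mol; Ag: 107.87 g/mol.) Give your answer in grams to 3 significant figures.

8.56 g

n(Ni) = 2.33 / 58.69 = 0.03970 mol
Ni²⁺ + 2e⁻ → Ni, so n(e⁻) = 2 × 0.03970 = 0.07940 mol
In series, the same 0.07940 mol of electrons flows through the second cell.
Ag⁺ + e⁻ → Ag, so n(Ag) = 0.07940 mol
m(Ag) = 0.07940 × 107.87 = 8.56 g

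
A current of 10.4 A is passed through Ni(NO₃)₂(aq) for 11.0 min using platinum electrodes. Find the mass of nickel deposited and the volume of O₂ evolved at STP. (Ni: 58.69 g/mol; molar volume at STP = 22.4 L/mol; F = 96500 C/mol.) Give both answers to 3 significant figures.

2.09 g Ni; 0.398 L O₂

Q = 10.4 × 660 = 6864 C; n(e⁻) = 6864 / 96500 = 0.07113 mol
Cathode: Ni²⁺ + 2e⁻ → Ni → n(Ni) = 0.07113/2 = 0.03557 mol → 2.09 g
Anode: 2H₂O → O₂ + 4H⁺ + 4e⁻ → n(O₂) = 0.07113/4 = 0.01778 mol → 0.398 L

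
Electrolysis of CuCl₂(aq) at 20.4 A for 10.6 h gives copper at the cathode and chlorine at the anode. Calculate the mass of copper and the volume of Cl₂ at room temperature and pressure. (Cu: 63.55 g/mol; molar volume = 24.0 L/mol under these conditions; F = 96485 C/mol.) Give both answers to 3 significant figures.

256 g Cu; 96.8 L Cl₂

Q = 20.4 × 38160 = 7.785×10^5 C; n(e⁻) = 7.785×10^5 / 96485 = 8.069 mol
Cathode: Cu²⁺ + 2e⁻ → Cu → n(Cu) = 8.069/2 = 4.035 mol → 256 g
Anode: 2Cl⁻ → Cl₂ + 2e⁻ → n(Cl₂) = 8.069/2 = 4.035 mol → 96.8 L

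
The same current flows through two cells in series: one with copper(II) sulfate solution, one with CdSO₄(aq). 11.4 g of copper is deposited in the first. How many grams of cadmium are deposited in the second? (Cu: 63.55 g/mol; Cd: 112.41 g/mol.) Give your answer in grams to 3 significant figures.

20.2 g

n(Cu) = 11.4 / 63.55 = 0.1794 mol
Cu²⁺ + 2e⁻ → Cu, so n(e⁻) = 2 × 0.1794 = 0.3588 mol
In series, the same 0.3588 mol of electrons flows through the second cell.
Cd²⁺ + 2e⁻ → Cd, so n(Cd) = 0.3588 / 2 = 0.1794 mol
m(Cd) = 0.1794 × 112.41 = 20.2 g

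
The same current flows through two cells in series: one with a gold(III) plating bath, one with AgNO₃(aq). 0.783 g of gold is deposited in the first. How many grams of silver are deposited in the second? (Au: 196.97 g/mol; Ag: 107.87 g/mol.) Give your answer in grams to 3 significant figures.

n(Au) = 0.783 / 196.97 = 0.003975 mol
Au³⁺ + 3e⁻ → Au, so n(e⁻) = 3 × 0.003975 = 0.01193 mol
In series, the same 0.01193 mol of electrons flows through the second cell.
Ag⁺ + e⁻ → Ag, so n(Ag) = 0.01193 mol
m(Ag) = 0.01193 × 107.87 = 1.29 g

1.29 g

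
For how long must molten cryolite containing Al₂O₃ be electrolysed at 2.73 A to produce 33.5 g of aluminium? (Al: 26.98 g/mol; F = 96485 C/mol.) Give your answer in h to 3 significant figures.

n(Al) = 33.5 / 26.98 = 1.242 mol
Al³⁺ + 3e⁻ → Al, so n(e⁻) = 3 × 1.242 = 3.726 mol
Q = 3.726 × 96485 = 3.595×10^5 C
t = Q / I = 3.595×10^5 / 2.73 = 1.317×10^5 s = 36.6 h

36.6 h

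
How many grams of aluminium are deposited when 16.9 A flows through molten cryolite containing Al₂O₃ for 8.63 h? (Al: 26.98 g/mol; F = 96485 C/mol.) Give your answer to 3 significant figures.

Q = It = 16.9 × 31068 = 5.250×10^5 C
n(e⁻) = 5.250×10^5 / 96485 = 5.441 mol
Al³⁺ + 3e⁻ → Al, so n(Al) = 5.441 / 3 = 1.814 mol
m = 1.814 × 26.98 = 48.9 g

48.9 g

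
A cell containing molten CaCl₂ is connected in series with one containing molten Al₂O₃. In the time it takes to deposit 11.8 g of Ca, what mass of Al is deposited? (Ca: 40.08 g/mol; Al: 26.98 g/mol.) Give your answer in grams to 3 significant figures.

5.30 g

n(Ca) = 11.8 / 40.08 = 0.2944 mol
Ca²⁺ + 2e⁻ → Ca, so n(e⁻) = 2 × 0.2944 = 0.5888 mol
Same current for the same time ⇒ same n(e⁻) = 0.5888 mol in both cells.
Al³⁺ + 3e⁻ → Al, so n(Al) = 0.5888 / 3 = 0.1963 mol
m(Al) = 0.1963 × 26.98 = 5.30 g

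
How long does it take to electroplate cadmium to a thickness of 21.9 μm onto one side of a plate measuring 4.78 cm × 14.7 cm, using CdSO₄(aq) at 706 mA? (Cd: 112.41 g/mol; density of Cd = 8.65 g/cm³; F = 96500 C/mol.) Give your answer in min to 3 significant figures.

54.0 min

Plated area = 4.78 × 14.7 = 70.27 cm²
Volume = 70.27 × 21.9×10⁻⁴ cm = 0.1539 cm³
m(Cd) = 0.1539 × 8.65 = 1.331 g
n(Cd) = 1.331 / 112.41 = 0.01184 mol; n(e⁻) = 2 × 0.01184 = 0.02368 mol
Q = 0.02368 × 96500 = 2285 C
t = 2285 / 0.706 = 3237 s = 54.0 min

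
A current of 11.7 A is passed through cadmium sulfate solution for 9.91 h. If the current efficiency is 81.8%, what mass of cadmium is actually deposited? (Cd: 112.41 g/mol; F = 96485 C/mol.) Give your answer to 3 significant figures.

Q = 11.7 × 35676 = 4.174×10^5 C
n(e⁻) = 4.174×10^5 / 96485 = 4.326 mol
Cd²⁺ + 2e⁻ → Cd, so theoretical m(Cd) = 2.163 × 112.41 = 243.1 g
Actual mass = 81.8% × 243.1 = 199 g

199 g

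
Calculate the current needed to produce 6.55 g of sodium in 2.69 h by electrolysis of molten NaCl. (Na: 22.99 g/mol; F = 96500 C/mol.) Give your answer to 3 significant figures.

n(Na) = 6.55 / 22.99 = 0.2849 mol
Na⁺ + e⁻ → Na, so n(e⁻) = 0.2849 mol
Q = 0.2849 × 96500 = 27490 C
I = Q / t = 27490 / 9684 s = 2.84 A

2.84 A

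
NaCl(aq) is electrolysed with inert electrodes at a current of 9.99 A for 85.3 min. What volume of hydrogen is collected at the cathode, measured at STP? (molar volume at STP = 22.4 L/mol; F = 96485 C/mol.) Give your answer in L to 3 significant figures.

5.94 L

Q = It = 9.99 × 5118 = 51130 C
Moles of electrons = 51130 / 96485 = 0.5299 mol
2H⁺ + 2e⁻ → H₂, so n(H₂) = 0.5299 / 2 = 0.2650 mol
V = 0.2650 × 22.4 = 5.936 L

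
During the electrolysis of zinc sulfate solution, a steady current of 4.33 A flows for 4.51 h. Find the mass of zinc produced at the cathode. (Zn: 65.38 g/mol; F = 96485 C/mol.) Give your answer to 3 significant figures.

Q = 4.33 A × 16236 s = 70300 C
n(e⁻) = Q/F = 70300/96485 = 0.7286 mol
Zn²⁺ + 2e⁻ → Zn, so n(Zn) = 0.7286 / 2 = 0.3643 mol
m = 0.3643 × 65.38 = 23.8 g

23.8 g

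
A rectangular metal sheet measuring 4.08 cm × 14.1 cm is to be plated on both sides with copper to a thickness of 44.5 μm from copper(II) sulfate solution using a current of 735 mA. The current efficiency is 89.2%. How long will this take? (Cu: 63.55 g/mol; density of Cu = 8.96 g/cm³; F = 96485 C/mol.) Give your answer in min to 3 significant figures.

Plated area = 2 × 4.08 × 14.1 = 115.1 cm²
Volume = 115.1 × 44.5×10⁻⁴ cm = 0.5122 cm³
m(Cu) = 0.5122 × 8.96 = 4.589 g
n(Cu) = 4.589 / 63.55 = 0.07221 mol; n(e⁻) = 2 × 0.07221 = 0.1444 mol
Q = 0.1444 × 96485 / 0.892 = 15620 C
t = 15620 / 0.735 = 21250 s = 354 min

354 min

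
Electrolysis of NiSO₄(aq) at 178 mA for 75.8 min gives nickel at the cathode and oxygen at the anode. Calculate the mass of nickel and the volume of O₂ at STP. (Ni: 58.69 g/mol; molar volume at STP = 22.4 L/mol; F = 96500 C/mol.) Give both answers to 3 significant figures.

0.246 g Ni; 0.0470 L O₂

Q = 0.178 × 4548 = 809.5 C; n(e⁻) = 809.5 / 96500 = 0.008389 mol
Cathode: Ni²⁺ + 2e⁻ → Ni → n(Ni) = 0.008389/2 = 0.004195 mol → 0.246 g
Anode: 2H₂O → O₂ + 4H⁺ + 4e⁻ → n(O₂) = 0.008389/4 = 0.002097 mol → 0.0470 L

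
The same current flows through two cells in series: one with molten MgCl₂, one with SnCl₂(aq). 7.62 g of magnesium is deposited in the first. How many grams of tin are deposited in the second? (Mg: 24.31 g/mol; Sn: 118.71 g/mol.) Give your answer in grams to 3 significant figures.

37.2 g

n(Mg) = 7.62 / 24.31 = 0.3135 mol
Mg²⁺ + 2e⁻ → Mg, so n(e⁻) = 2 × 0.3135 = 0.6270 mol
Same current for the same time ⇒ same n(e⁻) = 0.6270 mol in both cells.
Sn²⁺ + 2e⁻ → Sn, so n(Sn) = 0.6270 / 2 = 0.3135 mol
m(Sn) = 0.3135 × 118.71 = 37.2 g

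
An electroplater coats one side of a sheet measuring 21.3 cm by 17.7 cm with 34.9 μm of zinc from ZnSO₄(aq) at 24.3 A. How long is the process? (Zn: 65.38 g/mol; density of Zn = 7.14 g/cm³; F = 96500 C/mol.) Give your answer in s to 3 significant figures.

1140 s

Plated area = 21.3 × 17.7 = 377.0 cm²
Volume = 377.0 × 34.9×10⁻⁴ cm = 1.316 cm³
m(Zn) = 1.316 × 7.14 = 9.396 g
n(Zn) = 9.396 / 65.38 = 0.1437 mol; n(e⁻) = 2 × 0.1437 = 0.2874 mol
Q = 0.2874 × 96500 = 27730 C
t = 27730 / 24.3 = 1141 s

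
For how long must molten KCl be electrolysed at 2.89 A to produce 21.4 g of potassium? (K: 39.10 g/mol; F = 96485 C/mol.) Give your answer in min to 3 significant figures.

n(K) = 21.4 / 39.10 = 0.5473 mol
K⁺ + e⁻ → K, so n(e⁻) = 0.5473 mol
Q = 0.5473 × 96485 = 52810 C
t = Q / I = 52810 / 2.89 = 18270 s = 305 min

305 min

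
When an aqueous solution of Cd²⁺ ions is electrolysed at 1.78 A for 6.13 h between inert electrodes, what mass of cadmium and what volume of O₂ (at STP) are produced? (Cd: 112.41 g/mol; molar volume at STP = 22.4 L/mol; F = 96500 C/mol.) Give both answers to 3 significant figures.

22.9 g Cd; 2.28 L O₂

Q = 1.78 × 22068 = 39280 C; n(e⁻) = 39280 / 96500 = 0.4070 mol
Cathode: Cd²⁺ + 2e⁻ → Cd → n(Cd) = 0.4070/2 = 0.2035 mol → 22.9 g
Anode: 2H₂O → O₂ + 4H⁺ + 4e⁻ → n(O₂) = 0.4070/4 = 0.1018 mol → 2.28 L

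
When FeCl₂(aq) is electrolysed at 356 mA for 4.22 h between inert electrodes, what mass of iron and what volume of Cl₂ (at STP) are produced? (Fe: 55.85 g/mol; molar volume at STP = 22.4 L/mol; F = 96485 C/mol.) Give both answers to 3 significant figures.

Q = 0.356 × 15192 = 5408 C; n(e⁻) = 5408 / 96485 = 0.05605 mol
Cathode: Fe²⁺ + 2e⁻ → Fe → n(Fe) = 0.05605/2 = 0.02803 mol → 1.57 g
Anode: 2Cl⁻ → Cl₂ + 2e⁻ → n(Cl₂) = 0.05605/2 = 0.02803 mol → 0.628 L

1.57 g Fe; 0.628 L Cl₂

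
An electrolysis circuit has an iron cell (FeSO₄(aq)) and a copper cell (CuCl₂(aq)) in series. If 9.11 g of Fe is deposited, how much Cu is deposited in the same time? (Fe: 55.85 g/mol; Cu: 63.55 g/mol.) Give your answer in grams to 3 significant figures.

10.4 g

n(Fe) = 9.11 / 55.85 = 0.1631 mol
Fe²⁺ + 2e⁻ → Fe, so n(e⁻) = 2 × 0.1631 = 0.3262 mol
Same current for the same time ⇒ same n(e⁻) = 0.3262 mol in both cells.
Cu²⁺ + 2e⁻ → Cu, so n(Cu) = 0.3262 / 2 = 0.1631 mol
m(Cu) = 0.1631 × 63.55 = 10.4 g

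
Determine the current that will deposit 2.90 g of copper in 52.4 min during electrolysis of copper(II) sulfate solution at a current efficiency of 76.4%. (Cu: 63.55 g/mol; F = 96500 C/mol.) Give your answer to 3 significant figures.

n(Cu) = 2.90 / 63.55 = 0.04563 mol
Cu²⁺ + 2e⁻ → Cu, so n(e⁻) = 2 × 0.04563 = 0.09126 mol
Q = 0.09126 × 96500 / 0.764 = 11530 C
I = Q / t = 11530 / 3144 s = 3.67 A

3.67 A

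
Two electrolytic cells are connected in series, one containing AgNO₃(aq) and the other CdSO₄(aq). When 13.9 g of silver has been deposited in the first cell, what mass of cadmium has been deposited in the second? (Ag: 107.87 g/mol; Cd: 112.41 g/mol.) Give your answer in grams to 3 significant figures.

n(Ag) = 13.9 / 107.87 = 0.1289 mol
Ag⁺ + e⁻ → Ag, so n(e⁻) = 0.1289 mol
In series, the same 0.1289 mol of electrons flows through the second cell.
Cd²⁺ + 2e⁻ → Cd, so n(Cd) = 0.1289 / 2 = 0.06445 mol
m(Cd) = 0.06445 × 112.41 = 7.24 g

7.24 g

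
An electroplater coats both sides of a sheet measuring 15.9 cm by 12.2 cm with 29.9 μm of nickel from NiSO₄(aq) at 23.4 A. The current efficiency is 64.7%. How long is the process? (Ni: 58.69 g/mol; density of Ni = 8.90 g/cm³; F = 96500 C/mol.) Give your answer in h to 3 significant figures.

0.623 h

Plated area = 2 × 15.9 × 12.2 = 388.0 cm²
Volume = 388.0 × 29.9×10⁻⁴ cm = 1.160 cm³
m(Ni) = 1.160 × 8.90 = 10.32 g
n(Ni) = 10.32 / 58.69 = 0.1758 mol; n(e⁻) = 2 × 0.1758 = 0.3516 mol
Q = 0.3516 × 96500 / 0.647 = 52440 C
t = 52440 / 23.4 = 2241 s = 0.623 h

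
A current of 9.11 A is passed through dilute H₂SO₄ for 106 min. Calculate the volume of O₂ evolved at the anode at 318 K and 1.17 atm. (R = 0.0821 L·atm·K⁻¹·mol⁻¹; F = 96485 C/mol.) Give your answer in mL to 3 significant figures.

3350 mL

Charge passed = 9.11 × 6360 = 57940 C
Moles of electrons = 57940 / 96485 = 0.6005 mol
2H₂O → O₂ + 4H⁺ + 4e⁻, so n(O₂) = 0.6005 / 4 = 0.1501 mol
V = nRT/P = 0.1501 × 0.0821 × 318 / 1.17 = 3.349 L
= 3350 mL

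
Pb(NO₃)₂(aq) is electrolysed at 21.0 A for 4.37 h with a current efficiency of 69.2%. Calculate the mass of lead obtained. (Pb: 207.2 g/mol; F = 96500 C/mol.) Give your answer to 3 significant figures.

245 g

Q = 21.0 × 15732 = 3.304×10^5 C
n(e⁻) = 3.304×10^5 / 96500 = 3.424 mol
Pb²⁺ + 2e⁻ → Pb, so theoretical m(Pb) = 1.712 × 207.2 = 354.7 g
Actual mass = 69.2% × 354.7 = 245 g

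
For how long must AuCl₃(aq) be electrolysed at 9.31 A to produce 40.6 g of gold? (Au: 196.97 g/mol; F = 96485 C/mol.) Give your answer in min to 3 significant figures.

n(Au) = 40.6 / 196.97 = 0.2061 mol
Au³⁺ + 3e⁻ → Au, so n(e⁻) = 3 × 0.2061 = 0.6183 mol
Q = 0.6183 × 96485 = 59660 C
t = Q / I = 59660 / 9.31 = 6408 s = 107 min

107 min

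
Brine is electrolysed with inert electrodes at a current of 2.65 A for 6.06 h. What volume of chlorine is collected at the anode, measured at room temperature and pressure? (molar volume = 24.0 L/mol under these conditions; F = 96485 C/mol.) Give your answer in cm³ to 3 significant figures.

7190 cm³

Q = 2.65 A × 21816 s = 57810 C
n(e⁻) = Q/F = 57810/96485 = 0.5992 mol
2Cl⁻ → Cl₂ + 2e⁻, so n(Cl₂) = 0.5992 / 2 = 0.2996 mol
V = 0.2996 × 24.0 = 7.190 L
= 7190 cm³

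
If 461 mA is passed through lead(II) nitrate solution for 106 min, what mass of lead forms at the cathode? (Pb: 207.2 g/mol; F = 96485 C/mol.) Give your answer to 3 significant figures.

3.15 g

Charge passed = 0.461 × 6360 = 2932 C
n(e⁻) = 2932 / 96485 = 0.03039 mol
Pb²⁺ + 2e⁻ → Pb, so n(Pb) = 0.03039 / 2 = 0.01520 mol
m = 0.01520 × 207.2 = 3.15 g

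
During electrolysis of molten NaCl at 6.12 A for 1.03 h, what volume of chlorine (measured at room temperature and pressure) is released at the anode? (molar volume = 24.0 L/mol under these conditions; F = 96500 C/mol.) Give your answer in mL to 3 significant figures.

2820 mL

Charge passed = 6.12 × 3708 = 22690 C
Moles of electrons = 22690 / 96500 = 0.2351 mol
2Cl⁻ → Cl₂ + 2e⁻, so n(Cl₂) = 0.2351 / 2 = 0.1176 mol
V = 0.1176 × 24.0 = 2.822 L
= 2820 mL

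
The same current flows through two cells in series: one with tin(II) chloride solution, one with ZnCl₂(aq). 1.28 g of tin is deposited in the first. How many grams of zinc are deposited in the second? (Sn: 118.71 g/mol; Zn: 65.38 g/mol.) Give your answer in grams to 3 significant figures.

n(Sn) = 1.28 / 118.71 = 0.01078 mol
Sn²⁺ + 2e⁻ → Sn, so n(e⁻) = 2 × 0.01078 = 0.02156 mol
Since the cells are in series, n(e⁻) in the Zn cell is also 0.02156 mol.
Zn²⁺ + 2e⁻ → Zn, so n(Zn) = 0.02156 / 2 = 0.01078 mol
m(Zn) = 0.01078 × 65.38 = 0.705 g

0.705 g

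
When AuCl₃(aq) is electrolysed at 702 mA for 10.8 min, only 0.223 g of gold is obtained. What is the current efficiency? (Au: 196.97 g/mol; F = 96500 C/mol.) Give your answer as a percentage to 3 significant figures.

Q = 0.702 × 648 = 454.9 C
n(e⁻) = 454.9 / 96500 = 0.004714 mol
Au³⁺ + 3e⁻ → Au, so theoretical n(Au) = 0.001571 mol → 0.3094 g
Efficiency = 0.223 / 0.3094 = 0.7207 = 72.1%

72.1%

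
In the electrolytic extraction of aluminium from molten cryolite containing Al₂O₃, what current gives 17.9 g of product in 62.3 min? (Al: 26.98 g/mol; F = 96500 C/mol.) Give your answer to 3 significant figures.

n(Al) = 17.9 / 26.98 = 0.6635 mol
Al³⁺ + 3e⁻ → Al, so n(e⁻) = 3 × 0.6635 = 1.991 mol
Q = 1.991 × 96500 = 1.921×10^5 C
I = Q / t = 1.921×10^5 / 3738 s = 51.4 A

51.4 A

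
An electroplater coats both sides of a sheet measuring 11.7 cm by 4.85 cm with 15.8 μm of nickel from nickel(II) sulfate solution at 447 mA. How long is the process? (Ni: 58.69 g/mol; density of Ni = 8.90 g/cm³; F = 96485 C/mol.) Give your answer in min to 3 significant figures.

Plated area = 2 × 11.7 × 4.85 = 113.5 cm²
Volume = 113.5 × 15.8×10⁻⁴ cm = 0.1793 cm³
m(Ni) = 0.1793 × 8.90 = 1.596 g
n(Ni) = 1.596 / 58.69 = 0.02719 mol; n(e⁻) = 2 × 0.02719 = 0.05438 mol
Q = 0.05438 × 96485 = 5247 C
t = 5247 / 0.447 = 11740 s = 196 min

196 min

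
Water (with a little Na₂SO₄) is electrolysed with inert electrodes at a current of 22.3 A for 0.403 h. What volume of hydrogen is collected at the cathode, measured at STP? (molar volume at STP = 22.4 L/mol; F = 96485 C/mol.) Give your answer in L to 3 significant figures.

3.76 L

Charge passed = 22.3 × 1450.8 = 32350 C
n(e⁻) = 32350 / 96485 = 0.3353 mol
2H⁺ + 2e⁻ → H₂, so n(H₂) = 0.3353 / 2 = 0.1677 mol
V = 0.1677 × 22.4 = 3.756 L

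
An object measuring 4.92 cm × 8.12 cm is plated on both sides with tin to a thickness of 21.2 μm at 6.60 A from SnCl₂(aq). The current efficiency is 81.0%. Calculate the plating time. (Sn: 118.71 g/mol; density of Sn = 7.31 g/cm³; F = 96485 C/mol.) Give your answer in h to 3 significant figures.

Plated area = 2 × 4.92 × 8.12 = 79.90 cm²
Volume = 79.90 × 21.2×10⁻⁴ cm = 0.1694 cm³
m(Sn) = 0.1694 × 7.31 = 1.238 g
n(Sn) = 1.238 / 118.71 = 0.01043 mol; n(e⁻) = 2 × 0.01043 = 0.02086 mol
Q = 0.02086 × 96485 / 0.810 = 2485 C
t = 2485 / 6.60 = 376.5 s = 0.105 h

0.105 h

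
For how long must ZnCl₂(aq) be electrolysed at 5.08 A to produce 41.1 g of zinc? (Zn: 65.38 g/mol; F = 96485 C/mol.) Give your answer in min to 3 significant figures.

398 min

n(Zn) = 41.1 / 65.38 = 0.6286 mol
Zn²⁺ + 2e⁻ → Zn, so n(e⁻) = 2 × 0.6286 = 1.257 mol
Q = 1.257 × 96485 = 1.213×10^5 C
t = Q / I = 1.213×10^5 / 5.08 = 23880 s = 398 min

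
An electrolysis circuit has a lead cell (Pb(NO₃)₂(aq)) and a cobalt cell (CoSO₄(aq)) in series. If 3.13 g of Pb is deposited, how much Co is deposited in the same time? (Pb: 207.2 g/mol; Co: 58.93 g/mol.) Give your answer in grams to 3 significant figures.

0.890 g

n(Pb) = 3.13 / 207.2 = 0.01511 mol
Pb²⁺ + 2e⁻ → Pb, so n(e⁻) = 2 × 0.01511 = 0.03022 mol
In series, the same 0.03022 mol of electrons flows through the second cell.
Co²⁺ + 2e⁻ → Co, so n(Co) = 0.03022 / 2 = 0.01511 mol
m(Co) = 0.01511 × 58.93 = 0.890 g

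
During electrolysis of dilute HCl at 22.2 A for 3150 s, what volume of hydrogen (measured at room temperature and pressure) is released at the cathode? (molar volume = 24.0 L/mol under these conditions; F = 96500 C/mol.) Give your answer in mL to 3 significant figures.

8700 mL

Q = 22.2 A × 3150 s = 69930 C
Moles of electrons = 69930 / 96500 = 0.7247 mol
2H⁺ + 2e⁻ → H₂, so n(H₂) = 0.7247 / 2 = 0.3624 mol
V = 0.3624 × 24.0 = 8.698 L
= 8700 mL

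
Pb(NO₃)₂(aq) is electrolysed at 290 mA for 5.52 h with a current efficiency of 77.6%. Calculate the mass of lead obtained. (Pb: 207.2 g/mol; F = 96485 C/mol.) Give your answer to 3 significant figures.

Q = 0.290 × 19872 = 5763 C
n(e⁻) = 5763 / 96485 = 0.05973 mol
Pb²⁺ + 2e⁻ → Pb, so theoretical m(Pb) = 0.02987 × 207.2 = 6.189 g
Actual mass = 77.6% × 6.189 = 4.80 g

4.80 g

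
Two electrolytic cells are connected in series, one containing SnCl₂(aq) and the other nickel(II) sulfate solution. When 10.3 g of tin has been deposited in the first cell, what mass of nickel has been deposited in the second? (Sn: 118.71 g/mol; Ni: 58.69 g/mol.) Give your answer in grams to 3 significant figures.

n(Sn) = 10.3 / 118.71 = 0.08677 mol
Sn²⁺ + 2e⁻ → Sn, so n(e⁻) = 2 × 0.08677 = 0.1735 mol
The cells are in series, so the same charge (and hence the same n(e⁻) = 0.1735 mol) passes through both.
Ni²⁺ + 2e⁻ → Ni, so n(Ni) = 0.1735 / 2 = 0.08675 mol
m(Ni) = 0.08675 × 58.69 = 5.09 g

5.09 g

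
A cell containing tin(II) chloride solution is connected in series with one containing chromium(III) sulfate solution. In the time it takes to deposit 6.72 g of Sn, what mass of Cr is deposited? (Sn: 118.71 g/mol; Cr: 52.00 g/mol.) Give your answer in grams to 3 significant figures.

n(Sn) = 6.72 / 118.71 = 0.05661 mol
Sn²⁺ + 2e⁻ → Sn, so n(e⁻) = 2 × 0.05661 = 0.1132 mol
The cells are in series, so the same charge (and hence the same n(e⁻) = 0.1132 mol) passes through both.
Cr³⁺ + 3e⁻ → Cr, so n(Cr) = 0.1132 / 3 = 0.03773 mol
m(Cr) = 0.03773 × 52.00 = 1.96 g

1.96 g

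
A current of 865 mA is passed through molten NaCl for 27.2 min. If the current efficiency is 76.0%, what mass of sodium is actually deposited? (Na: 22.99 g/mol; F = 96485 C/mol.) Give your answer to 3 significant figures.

Q = 0.865 × 1632 = 1412 C
n(e⁻) = 1412 / 96485 = 0.01463 mol
Na⁺ + e⁻ → Na, so theoretical m(Na) = 0.01463 × 22.99 = 0.3363 g
Actual mass = 76.0% × 0.3363 = 0.256 g

0.256 g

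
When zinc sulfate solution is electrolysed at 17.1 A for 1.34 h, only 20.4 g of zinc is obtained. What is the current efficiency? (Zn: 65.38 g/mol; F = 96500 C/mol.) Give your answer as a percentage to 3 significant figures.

Q = 17.1 × 4824 = 82490 C
n(e⁻) = 82490 / 96500 = 0.8548 mol
Zn²⁺ + 2e⁻ → Zn, so theoretical n(Zn) = 0.4274 mol → 27.94 g
Efficiency = 20.4 / 27.94 = 0.7301 = 73.0%

73.0%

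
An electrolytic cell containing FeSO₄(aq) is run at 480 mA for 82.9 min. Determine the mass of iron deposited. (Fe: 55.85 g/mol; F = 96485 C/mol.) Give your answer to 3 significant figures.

Q = 0.480 A × 4974 s = 2388 C
n(e⁻) = Q/F = 2388/96485 = 0.02475 mol
Fe²⁺ + 2e⁻ → Fe, so n(Fe) = 0.02475 / 2 = 0.01238 mol
m = 0.01238 × 55.85 = 0.691 g

0.691 g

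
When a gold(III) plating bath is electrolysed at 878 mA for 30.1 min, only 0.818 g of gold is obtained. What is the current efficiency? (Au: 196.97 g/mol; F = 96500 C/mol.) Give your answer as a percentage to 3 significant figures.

75.8%

Q = 0.878 × 1806 = 1586 C
n(e⁻) = 1586 / 96500 = 0.01644 mol
Au³⁺ + 3e⁻ → Au, so theoretical n(Au) = 0.005480 mol → 1.079 g
Efficiency = 0.818 / 1.079 = 0.7581 = 75.8%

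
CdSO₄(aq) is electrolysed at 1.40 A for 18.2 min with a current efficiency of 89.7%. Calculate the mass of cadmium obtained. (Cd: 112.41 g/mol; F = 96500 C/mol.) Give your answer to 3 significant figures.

Q = 1.40 × 1092 = 1529 C
n(e⁻) = 1529 / 96500 = 0.01584 mol
Cd²⁺ + 2e⁻ → Cd, so theoretical m(Cd) = 0.007920 × 112.41 = 0.8903 g
Actual mass = 89.7% × 0.8903 = 0.799 g

0.799 g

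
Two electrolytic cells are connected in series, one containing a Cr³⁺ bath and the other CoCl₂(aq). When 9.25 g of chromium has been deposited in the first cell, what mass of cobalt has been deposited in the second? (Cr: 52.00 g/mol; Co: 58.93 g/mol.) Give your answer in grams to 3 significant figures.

15.7 g

n(Cr) = 9.25 / 52.00 = 0.1779 mol
Cr³⁺ + 3e⁻ → Cr, so n(e⁻) = 3 × 0.1779 = 0.5337 mol
In series, the same 0.5337 mol of electrons flows through the second cell.
Co²⁺ + 2e⁻ → Co, so n(Co) = 0.5337 / 2 = 0.2669 mol
m(Co) = 0.2669 × 58.93 = 15.7 g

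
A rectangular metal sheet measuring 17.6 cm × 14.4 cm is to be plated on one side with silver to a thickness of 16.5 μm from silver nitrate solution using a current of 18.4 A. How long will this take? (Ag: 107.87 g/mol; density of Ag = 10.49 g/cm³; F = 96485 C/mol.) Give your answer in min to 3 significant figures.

Plated area = 17.6 × 14.4 = 253.4 cm²
Volume = 253.4 × 16.5×10⁻⁴ cm = 0.4181 cm³
m(Ag) = 0.4181 × 10.49 = 4.386 g
n(Ag) = 4.386 / 107.87 = 0.04066 mol; n(e⁻) = 0.04066 mol
Q = 0.04066 × 96485 = 3923 C
t = 3923 / 18.4 = 213.2 s = 3.55 min

3.55 min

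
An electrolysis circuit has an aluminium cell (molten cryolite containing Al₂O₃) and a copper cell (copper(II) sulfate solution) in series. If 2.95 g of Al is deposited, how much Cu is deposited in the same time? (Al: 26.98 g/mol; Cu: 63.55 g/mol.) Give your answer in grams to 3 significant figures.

n(Al) = 2.95 / 26.98 = 0.1093 mol
Al³⁺ + 3e⁻ → Al, so n(e⁻) = 3 × 0.1093 = 0.3279 mol
In series, the same 0.3279 mol of electrons flows through the second cell.
Cu²⁺ + 2e⁻ → Cu, so n(Cu) = 0.3279 / 2 = 0.1640 mol
m(Cu) = 0.1640 × 63.55 = 10.4 g

10.4 g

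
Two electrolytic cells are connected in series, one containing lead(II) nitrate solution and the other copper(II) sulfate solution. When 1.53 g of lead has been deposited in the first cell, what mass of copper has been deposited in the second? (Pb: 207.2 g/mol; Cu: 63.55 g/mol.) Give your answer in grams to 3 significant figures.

n(Pb) = 1.53 / 207.2 = 0.007384 mol
Pb²⁺ + 2e⁻ → Pb, so n(e⁻) = 2 × 0.007384 = 0.01477 mol
Since the cells are in series, n(e⁻) in the Cu cell is also 0.01477 mol.
Cu²⁺ + 2e⁻ → Cu, so n(Cu) = 0.01477 / 2 = 0.007385 mol
m(Cu) = 0.007385 × 63.55 = 0.469 g

0.469 g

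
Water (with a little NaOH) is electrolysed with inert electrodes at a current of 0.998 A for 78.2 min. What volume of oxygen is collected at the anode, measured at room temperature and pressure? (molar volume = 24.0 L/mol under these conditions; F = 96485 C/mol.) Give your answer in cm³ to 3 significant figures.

Q = It = 0.998 × 4692 = 4683 C
Moles of electrons = 4683 / 96485 = 0.04854 mol
2H₂O → O₂ + 4H⁺ + 4e⁻, so n(O₂) = 0.04854 / 4 = 0.01214 mol
V = 0.01214 × 24.0 = 0.2914 L
= 291 cm³

291 cm³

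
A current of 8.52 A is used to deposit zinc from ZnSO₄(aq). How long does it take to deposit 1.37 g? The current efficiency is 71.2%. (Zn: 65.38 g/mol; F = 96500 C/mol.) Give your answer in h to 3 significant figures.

n(Zn) = 1.37 / 65.38 = 0.02095 mol
Zn²⁺ + 2e⁻ → Zn, so n(e⁻) = 2 × 0.02095 = 0.04190 mol
Q = 0.04190 × 96500 / 0.712 = 5679 C
t = Q / I = 5679 / 8.52 = 666.5 s = 0.185 h

0.185 h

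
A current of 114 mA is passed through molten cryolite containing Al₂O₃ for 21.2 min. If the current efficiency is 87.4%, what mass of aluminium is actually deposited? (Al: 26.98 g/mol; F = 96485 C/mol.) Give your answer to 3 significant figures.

0.0118 g

Q = 0.114 × 1272 = 145.0 C
n(e⁻) = 145.0 / 96485 = 0.001503 mol
Al³⁺ + 3e⁻ → Al, so theoretical m(Al) = 5.010×10^-4 × 26.98 = 0.01352 g
Actual mass = 87.4% × 0.01352 = 0.0118 g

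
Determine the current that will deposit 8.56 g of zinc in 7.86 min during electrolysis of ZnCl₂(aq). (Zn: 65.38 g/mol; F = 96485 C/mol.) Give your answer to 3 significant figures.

n(Zn) = 8.56 / 65.38 = 0.1309 mol
Zn²⁺ + 2e⁻ → Zn, so n(e⁻) = 2 × 0.1309 = 0.2618 mol
Q = 0.2618 × 96485 = 25260 C
I = Q / t = 25260 / 471.6 s = 53.6 A

53.6 A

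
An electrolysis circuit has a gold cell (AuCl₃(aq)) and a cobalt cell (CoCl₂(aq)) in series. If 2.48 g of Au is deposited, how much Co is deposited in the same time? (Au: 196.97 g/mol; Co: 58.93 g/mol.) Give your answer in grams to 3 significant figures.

n(Au) = 2.48 / 196.97 = 0.01259 mol
Au³⁺ + 3e⁻ → Au, so n(e⁻) = 3 × 0.01259 = 0.03777 mol
Since the cells are in series, n(e⁻) in the Co cell is also 0.03777 mol.
Co²⁺ + 2e⁻ → Co, so n(Co) = 0.03777 / 2 = 0.01889 mol
m(Co) = 0.01889 × 58.93 = 1.11 g

1.11 g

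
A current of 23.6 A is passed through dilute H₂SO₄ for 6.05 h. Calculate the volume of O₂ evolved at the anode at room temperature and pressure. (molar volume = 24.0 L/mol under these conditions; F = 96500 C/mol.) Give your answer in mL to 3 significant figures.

Q = It = 23.6 × 21780 = 5.140×10^5 C
n(e⁻) = 5.140×10^5 / 96500 = 5.326 mol
2H₂O → O₂ + 4H⁺ + 4e⁻, so n(O₂) = 5.326 / 4 = 1.332 mol
V = 1.332 × 24.0 = 31.97 L
= 32000 mL

32000 mL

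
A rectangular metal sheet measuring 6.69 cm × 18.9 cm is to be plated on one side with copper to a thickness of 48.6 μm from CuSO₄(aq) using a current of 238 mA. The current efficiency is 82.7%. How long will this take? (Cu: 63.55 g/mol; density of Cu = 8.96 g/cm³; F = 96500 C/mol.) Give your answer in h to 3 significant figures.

23.6 h

Plated area = 6.69 × 18.9 = 126.4 cm²
Volume = 126.4 × 48.6×10⁻⁴ cm = 0.6143 cm³
m(Cu) = 0.6143 × 8.96 = 5.504 g
n(Cu) = 5.504 / 63.55 = 0.08661 mol; n(e⁻) = 2 × 0.08661 = 0.1732 mol
Q = 0.1732 × 96500 / 0.827 = 20210 C
t = 20210 / 0.238 = 84920 s = 23.6 h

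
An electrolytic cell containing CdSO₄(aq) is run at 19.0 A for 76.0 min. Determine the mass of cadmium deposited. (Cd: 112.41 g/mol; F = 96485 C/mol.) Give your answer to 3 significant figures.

50.5 g

Charge passed = 19.0 × 4560 = 86640 C
Moles of electrons = 86640 / 96485 = 0.8980 mol
Cd²⁺ + 2e⁻ → Cd, so n(Cd) = 0.8980 / 2 = 0.4490 mol
m = 0.4490 × 112.41 = 50.5 g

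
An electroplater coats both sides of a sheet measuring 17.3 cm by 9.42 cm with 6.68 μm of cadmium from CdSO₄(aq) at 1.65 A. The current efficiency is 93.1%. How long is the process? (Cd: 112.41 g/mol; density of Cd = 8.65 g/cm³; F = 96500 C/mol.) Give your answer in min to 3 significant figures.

35.1 min

Plated area = 2 × 17.3 × 9.42 = 325.9 cm²
Volume = 325.9 × 6.68×10⁻⁴ cm = 0.2177 cm³
m(Cd) = 0.2177 × 8.65 = 1.883 g
n(Cd) = 1.883 / 112.41 = 0.01675 mol; n(e⁻) = 2 × 0.01675 = 0.03350 mol
Q = 0.03350 × 96500 / 0.931 = 3472 C
t = 3472 / 1.65 = 2104 s = 35.1 min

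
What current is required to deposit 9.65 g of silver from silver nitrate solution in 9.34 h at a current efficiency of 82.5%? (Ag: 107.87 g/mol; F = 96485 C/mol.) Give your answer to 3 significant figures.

0.311 A

n(Ag) = 9.65 / 107.87 = 0.08946 mol
Ag⁺ + e⁻ → Ag, so n(e⁻) = 0.08946 mol
Q = 0.08946 × 96485 / 0.825 = 10460 C
I = Q / t = 10460 / 33624 s = 0.311 A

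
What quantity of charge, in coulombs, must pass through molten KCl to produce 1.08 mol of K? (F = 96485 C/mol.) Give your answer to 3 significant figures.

1.04×10^5 C

K⁺ + e⁻ → K, so n(e⁻) = 1 × 1.08 = 1.080 mol
Q = 1.080 × 96485 = 1.042×10^5 C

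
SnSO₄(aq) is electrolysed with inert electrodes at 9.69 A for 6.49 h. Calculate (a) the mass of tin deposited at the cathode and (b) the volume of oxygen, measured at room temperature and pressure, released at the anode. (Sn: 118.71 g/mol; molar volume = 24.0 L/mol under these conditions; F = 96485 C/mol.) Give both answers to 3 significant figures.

139 g Sn; 14.1 L O₂

Q = 9.69 × 23364 = 2.264×10^5 C; n(e⁻) = 2.264×10^5 / 96485 = 2.346 mol
Cathode: Sn²⁺ + 2e⁻ → Sn → n(Sn) = 2.346/2 = 1.173 mol → 139 g
Anode: 2H₂O → O₂ + 4H⁺ + 4e⁻ → n(O₂) = 2.346/4 = 0.5865 mol → 14.1 L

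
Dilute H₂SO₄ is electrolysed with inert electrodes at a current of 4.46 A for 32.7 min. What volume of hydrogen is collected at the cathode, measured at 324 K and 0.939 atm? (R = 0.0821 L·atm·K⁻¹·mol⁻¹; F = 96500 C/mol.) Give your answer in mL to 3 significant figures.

Q = It = 4.46 × 1962 = 8751 C
n(e⁻) = 8751 / 96500 = 0.09068 mol
2H⁺ + 2e⁻ → H₂, so n(H₂) = 0.09068 / 2 = 0.04534 mol
V = nRT/P = 0.04534 × 0.0821 × 324 / 0.939 = 1.284 L
= 1280 mL

1280 mL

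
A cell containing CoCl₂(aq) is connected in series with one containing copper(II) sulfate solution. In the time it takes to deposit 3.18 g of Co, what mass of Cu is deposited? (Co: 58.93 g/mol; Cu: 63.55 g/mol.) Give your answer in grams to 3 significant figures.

3.43 g

n(Co) = 3.18 / 58.93 = 0.05396 mol
Co²⁺ + 2e⁻ → Co, so n(e⁻) = 2 × 0.05396 = 0.1079 mol
The cells are in series, so the same charge (and hence the same n(e⁻) = 0.1079 mol) passes through both.
Cu²⁺ + 2e⁻ → Cu, so n(Cu) = 0.1079 / 2 = 0.05395 mol
m(Cu) = 0.05395 × 63.55 = 3.43 g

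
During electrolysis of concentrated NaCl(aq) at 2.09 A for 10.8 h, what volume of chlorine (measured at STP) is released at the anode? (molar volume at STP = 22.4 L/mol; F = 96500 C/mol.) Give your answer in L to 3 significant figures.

Q = It = 2.09 × 38880 = 81260 C
Moles of electrons = 81260 / 96500 = 0.8421 mol
2Cl⁻ → Cl₂ + 2e⁻, so n(Cl₂) = 0.8421 / 2 = 0.4211 mol
V = 0.4211 × 22.4 = 9.433 L

9.43 L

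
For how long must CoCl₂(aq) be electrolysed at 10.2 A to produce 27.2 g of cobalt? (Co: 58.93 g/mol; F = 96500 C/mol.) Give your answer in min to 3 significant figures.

n(Co) = 27.2 / 58.93 = 0.4616 mol
Co²⁺ + 2e⁻ → Co, so n(e⁻) = 2 × 0.4616 = 0.9232 mol
Q = 0.9232 × 96500 = 89090 C
t = Q / I = 89090 / 10.2 = 8734 s = 146 min

146 min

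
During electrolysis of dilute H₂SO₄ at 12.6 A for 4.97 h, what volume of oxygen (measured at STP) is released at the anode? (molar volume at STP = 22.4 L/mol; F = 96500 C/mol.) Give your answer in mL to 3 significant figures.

Charge passed = 12.6 × 17892 = 2.254×10^5 C
Moles of electrons = 2.254×10^5 / 96500 = 2.336 mol
2H₂O → O₂ + 4H⁺ + 4e⁻, so n(O₂) = 2.336 / 4 = 0.5840 mol
V = 0.5840 × 22.4 = 13.08 L
= 13100 mL

13100 mL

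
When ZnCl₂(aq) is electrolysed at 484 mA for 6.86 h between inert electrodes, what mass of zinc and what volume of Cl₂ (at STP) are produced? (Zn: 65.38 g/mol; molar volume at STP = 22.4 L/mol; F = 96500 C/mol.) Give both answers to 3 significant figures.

Q = 0.484 × 24696 = 11950 C; n(e⁻) = 11950 / 96500 = 0.1238 mol
Cathode: Zn²⁺ + 2e⁻ → Zn → n(Zn) = 0.1238/2 = 0.06190 mol → 4.05 g
Anode: 2Cl⁻ → Cl₂ + 2e⁻ → n(Cl₂) = 0.1238/2 = 0.06190 mol → 1.39 L

4.05 g Zn; 1.39 L Cl₂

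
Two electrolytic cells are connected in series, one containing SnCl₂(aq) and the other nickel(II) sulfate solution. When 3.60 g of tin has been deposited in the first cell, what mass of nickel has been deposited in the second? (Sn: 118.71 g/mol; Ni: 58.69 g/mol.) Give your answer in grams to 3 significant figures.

n(Sn) = 3.60 / 118.71 = 0.03033 mol
Sn²⁺ + 2e⁻ → Sn, so n(e⁻) = 2 × 0.03033 = 0.06066 mol
Since the cells are in series, n(e⁻) in the Ni cell is also 0.06066 mol.
Ni²⁺ + 2e⁻ → Ni, so n(Ni) = 0.06066 / 2 = 0.03033 mol
m(Ni) = 0.03033 × 58.69 = 1.78 g

1.78 g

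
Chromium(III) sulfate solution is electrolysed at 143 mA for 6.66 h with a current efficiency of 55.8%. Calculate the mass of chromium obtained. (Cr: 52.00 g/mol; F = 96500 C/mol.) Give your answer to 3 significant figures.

0.344 g

Q = 0.143 × 23976 = 3429 C
n(e⁻) = 3429 / 96500 = 0.03553 mol
Cr³⁺ + 3e⁻ → Cr, so theoretical m(Cr) = 0.01184 × 52.00 = 0.6157 g
Actual mass = 55.8% × 0.6157 = 0.344 g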